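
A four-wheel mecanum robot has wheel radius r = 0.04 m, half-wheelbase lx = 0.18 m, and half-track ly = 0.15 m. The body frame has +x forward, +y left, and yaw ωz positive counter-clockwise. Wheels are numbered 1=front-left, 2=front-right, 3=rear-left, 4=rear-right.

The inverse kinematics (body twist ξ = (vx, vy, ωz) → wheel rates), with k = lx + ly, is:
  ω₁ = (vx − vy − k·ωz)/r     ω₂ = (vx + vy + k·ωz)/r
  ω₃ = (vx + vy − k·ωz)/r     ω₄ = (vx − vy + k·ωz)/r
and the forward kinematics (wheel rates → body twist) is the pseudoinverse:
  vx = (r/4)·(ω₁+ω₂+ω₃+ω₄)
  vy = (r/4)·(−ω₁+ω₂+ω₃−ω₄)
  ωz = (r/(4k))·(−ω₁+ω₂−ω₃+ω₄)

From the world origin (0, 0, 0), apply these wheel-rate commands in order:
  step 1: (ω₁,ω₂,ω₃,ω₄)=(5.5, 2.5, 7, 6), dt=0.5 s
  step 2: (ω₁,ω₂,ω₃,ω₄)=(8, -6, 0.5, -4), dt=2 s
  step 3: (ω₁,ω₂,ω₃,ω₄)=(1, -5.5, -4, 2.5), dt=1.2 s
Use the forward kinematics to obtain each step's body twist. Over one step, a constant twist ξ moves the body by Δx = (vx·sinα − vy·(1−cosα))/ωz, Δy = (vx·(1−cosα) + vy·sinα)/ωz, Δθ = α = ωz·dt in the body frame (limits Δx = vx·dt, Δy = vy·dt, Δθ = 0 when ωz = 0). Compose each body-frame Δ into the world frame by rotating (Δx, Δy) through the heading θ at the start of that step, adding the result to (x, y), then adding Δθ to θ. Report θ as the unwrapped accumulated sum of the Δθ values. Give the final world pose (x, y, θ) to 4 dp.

step 1: ξ=(vx,vy,ωz)=(0.2100, -0.0200, -0.1212), dt=0.5 → body Δ=(0.1046, -0.0132, -0.0606) → world pose (0.1046, -0.0132, -0.0606)
step 2: ξ=(vx,vy,ωz)=(-0.0150, -0.0950, -0.5606), dt=2.0 → body Δ=(-0.1199, -0.1375, -1.1212) → world pose (-0.0234, -0.1432, -1.1818)
step 3: ξ=(vx,vy,ωz)=(-0.0600, -0.1300, 0.0000), dt=1.2 → body Δ=(-0.0720, -0.1560, 0.0000) → world pose (-0.1950, -0.1357, -1.1818)

(-0.1950, -0.1357, -1.1818)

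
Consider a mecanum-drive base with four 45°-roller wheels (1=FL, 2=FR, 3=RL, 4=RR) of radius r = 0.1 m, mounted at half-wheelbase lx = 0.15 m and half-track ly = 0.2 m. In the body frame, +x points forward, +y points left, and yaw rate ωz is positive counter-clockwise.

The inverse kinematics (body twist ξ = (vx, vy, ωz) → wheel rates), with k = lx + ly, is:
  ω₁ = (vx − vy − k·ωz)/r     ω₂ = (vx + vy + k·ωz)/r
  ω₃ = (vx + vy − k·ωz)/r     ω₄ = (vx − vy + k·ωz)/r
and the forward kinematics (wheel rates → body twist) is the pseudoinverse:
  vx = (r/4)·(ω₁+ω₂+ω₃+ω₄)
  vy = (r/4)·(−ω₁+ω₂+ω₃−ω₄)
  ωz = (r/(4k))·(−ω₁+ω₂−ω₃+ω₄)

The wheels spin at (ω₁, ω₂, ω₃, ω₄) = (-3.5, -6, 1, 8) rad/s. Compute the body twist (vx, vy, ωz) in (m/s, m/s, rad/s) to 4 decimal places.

k = lx + ly = 0.15 + 0.2 = 0.3500
ω₁+ω₂+ω₃+ω₄ = -0.5000  →  vx = (0.1/4)·-0.5000 = -0.0125
−ω₁+ω₂+ω₃−ω₄ = -9.5000  →  vy = (0.1/4)·-9.5000 = -0.2375
−ω₁+ω₂−ω₃+ω₄ = 4.5000  →  ωz = (0.1/1.4000)·4.5000 = 0.3214

(-0.0125, -0.2375, 0.3214)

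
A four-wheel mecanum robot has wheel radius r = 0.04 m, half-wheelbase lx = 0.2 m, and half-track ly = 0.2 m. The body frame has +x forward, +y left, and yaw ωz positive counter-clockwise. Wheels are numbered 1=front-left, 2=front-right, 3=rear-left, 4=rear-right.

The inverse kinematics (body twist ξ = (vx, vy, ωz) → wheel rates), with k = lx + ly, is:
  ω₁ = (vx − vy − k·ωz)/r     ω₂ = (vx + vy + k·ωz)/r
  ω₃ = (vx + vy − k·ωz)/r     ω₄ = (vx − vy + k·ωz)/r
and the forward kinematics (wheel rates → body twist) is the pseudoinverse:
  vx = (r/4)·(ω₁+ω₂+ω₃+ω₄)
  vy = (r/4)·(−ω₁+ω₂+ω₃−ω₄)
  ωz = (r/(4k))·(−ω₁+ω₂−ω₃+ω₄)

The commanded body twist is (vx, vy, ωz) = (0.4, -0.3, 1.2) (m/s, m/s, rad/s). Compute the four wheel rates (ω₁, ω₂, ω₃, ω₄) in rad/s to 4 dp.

k = lx + ly = 0.2 + 0.2 = 0.4000;  k·ωz = 0.4000·1.2 = 0.4800
ω₁ (FL) = (vx − vy − k·ωz)/r = 0.2200/0.04 = 5.5000
ω₂ (FR) = (vx + vy + k·ωz)/r = 0.5800/0.04 = 14.5000
ω₃ (RL) = (vx + vy − k·ωz)/r = -0.3800/0.04 = -9.5000
ω₄ (RR) = (vx − vy + k·ωz)/r = 1.1800/0.04 = 29.5000

(5.5000, 14.5000, -9.5000, 29.5000)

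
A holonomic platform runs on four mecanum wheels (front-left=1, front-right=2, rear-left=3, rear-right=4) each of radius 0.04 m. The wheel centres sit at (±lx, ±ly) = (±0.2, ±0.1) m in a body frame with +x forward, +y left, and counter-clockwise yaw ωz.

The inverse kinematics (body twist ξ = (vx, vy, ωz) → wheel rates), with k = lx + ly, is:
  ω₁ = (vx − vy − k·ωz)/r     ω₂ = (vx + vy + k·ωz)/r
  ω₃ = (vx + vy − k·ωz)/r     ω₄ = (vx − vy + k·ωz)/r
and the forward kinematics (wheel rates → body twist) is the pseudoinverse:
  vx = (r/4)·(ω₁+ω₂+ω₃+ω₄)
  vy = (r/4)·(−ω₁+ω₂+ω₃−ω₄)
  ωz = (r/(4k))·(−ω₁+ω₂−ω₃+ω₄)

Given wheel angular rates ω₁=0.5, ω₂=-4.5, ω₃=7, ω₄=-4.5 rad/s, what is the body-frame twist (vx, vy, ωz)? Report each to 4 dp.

k = lx + ly = 0.2 + 0.1 = 0.3000
ω₁+ω₂+ω₃+ω₄ = -1.5000  →  vx = (0.04/4)·-1.5000 = -0.0150
−ω₁+ω₂+ω₃−ω₄ = 6.5000  →  vy = (0.04/4)·6.5000 = 0.0650
−ω₁+ω₂−ω₃+ω₄ = -16.5000  →  ωz = (0.04/1.2000)·-16.5000 = -0.5500

(-0.0150, 0.0650, -0.5500)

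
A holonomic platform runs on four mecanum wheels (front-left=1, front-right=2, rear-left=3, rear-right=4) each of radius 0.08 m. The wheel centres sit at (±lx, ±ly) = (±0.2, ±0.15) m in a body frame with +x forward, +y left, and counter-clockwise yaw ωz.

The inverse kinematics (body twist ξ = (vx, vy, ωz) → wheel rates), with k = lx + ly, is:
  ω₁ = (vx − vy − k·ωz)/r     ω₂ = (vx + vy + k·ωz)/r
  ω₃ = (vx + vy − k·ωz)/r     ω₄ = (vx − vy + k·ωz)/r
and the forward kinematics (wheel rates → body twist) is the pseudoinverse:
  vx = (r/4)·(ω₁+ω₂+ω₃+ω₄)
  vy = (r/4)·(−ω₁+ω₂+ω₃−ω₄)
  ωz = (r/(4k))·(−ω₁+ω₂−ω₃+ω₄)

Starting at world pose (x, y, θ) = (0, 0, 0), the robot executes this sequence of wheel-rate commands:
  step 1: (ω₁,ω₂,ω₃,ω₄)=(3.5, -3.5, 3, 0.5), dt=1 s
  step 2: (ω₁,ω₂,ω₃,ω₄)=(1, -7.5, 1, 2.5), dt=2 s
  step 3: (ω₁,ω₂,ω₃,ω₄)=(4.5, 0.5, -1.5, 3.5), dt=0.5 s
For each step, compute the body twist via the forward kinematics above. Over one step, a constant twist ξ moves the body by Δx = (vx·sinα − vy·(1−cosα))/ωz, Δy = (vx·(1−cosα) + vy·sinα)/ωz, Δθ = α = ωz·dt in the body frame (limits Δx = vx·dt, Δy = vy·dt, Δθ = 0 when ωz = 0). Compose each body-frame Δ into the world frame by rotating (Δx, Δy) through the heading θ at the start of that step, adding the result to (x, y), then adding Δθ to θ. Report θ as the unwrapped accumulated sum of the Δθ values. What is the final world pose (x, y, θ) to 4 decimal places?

(-0.4116, -0.3280, -1.3143)

step 1: ξ=(vx,vy,ωz)=(0.0700, -0.0900, -0.5429), dt=1.0 → body Δ=(0.0428, -0.1042, -0.5429) → world pose (0.0428, -0.1042, -0.5429)
step 2: ξ=(vx,vy,ωz)=(-0.0600, -0.2000, -0.4000), dt=2.0 → body Δ=(-0.2593, -0.3132, -0.8000) → world pose (-0.3410, -0.2384, -1.3429)
step 3: ξ=(vx,vy,ωz)=(0.1400, -0.1800, 0.0571), dt=0.5 → body Δ=(0.0713, -0.0890, 0.0286) → world pose (-0.4116, -0.3280, -1.3143)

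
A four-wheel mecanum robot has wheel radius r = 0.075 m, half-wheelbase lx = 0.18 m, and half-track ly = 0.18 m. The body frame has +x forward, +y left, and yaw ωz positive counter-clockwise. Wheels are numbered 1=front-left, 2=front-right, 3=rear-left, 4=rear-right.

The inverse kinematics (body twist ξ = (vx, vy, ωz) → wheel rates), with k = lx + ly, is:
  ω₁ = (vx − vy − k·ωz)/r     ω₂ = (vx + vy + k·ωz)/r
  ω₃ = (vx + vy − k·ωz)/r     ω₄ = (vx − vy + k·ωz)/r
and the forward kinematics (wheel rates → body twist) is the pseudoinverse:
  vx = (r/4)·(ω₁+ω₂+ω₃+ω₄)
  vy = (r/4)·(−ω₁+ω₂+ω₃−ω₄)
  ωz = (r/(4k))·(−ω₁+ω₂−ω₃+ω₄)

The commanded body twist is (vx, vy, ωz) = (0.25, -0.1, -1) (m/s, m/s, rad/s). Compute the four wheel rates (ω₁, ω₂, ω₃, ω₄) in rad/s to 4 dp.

k = lx + ly = 0.18 + 0.18 = 0.3600;  k·ωz = 0.3600·-1 = -0.3600
ω₁ (FL) = (vx − vy − k·ωz)/r = 0.7100/0.075 = 9.4667
ω₂ (FR) = (vx + vy + k·ωz)/r = -0.2100/0.075 = -2.8000
ω₃ (RL) = (vx + vy − k·ωz)/r = 0.5100/0.075 = 6.8000
ω₄ (RR) = (vx − vy + k·ωz)/r = -0.0100/0.075 = -0.1333

(9.4667, -2.8000, 6.8000, -0.1333)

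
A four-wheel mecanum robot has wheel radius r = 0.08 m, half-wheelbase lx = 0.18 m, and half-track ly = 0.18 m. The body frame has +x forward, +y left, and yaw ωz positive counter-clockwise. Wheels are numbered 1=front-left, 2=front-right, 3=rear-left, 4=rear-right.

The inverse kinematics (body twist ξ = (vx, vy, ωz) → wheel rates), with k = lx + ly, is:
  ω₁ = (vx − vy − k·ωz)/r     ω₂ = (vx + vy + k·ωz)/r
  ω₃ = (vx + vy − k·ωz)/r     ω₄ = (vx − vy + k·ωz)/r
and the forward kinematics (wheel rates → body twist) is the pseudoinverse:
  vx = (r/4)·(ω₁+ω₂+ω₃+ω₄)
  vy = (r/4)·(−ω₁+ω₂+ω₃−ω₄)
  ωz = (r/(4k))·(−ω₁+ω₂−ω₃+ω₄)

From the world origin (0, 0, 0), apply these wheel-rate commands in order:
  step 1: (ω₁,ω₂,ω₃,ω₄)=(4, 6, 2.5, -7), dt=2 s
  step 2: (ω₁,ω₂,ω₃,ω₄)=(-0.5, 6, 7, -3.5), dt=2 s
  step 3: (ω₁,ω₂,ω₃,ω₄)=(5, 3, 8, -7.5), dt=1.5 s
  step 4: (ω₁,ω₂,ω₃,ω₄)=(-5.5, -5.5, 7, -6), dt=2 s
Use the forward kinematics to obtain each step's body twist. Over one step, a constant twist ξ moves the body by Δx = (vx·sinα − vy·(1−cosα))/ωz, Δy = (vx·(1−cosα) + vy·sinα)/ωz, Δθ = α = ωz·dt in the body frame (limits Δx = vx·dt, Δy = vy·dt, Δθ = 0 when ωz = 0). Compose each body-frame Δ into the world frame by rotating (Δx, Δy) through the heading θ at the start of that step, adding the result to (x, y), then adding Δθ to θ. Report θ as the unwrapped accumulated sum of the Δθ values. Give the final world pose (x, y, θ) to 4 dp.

step 1: ξ=(vx,vy,ωz)=(0.1100, 0.2300, -0.4167), dt=2.0 → body Δ=(0.3762, 0.3221, -0.8333) → world pose (0.3762, 0.3221, -0.8333)
step 2: ξ=(vx,vy,ωz)=(0.1800, 0.3400, -0.2222), dt=2.0 → body Δ=(0.4969, 0.5791, -0.4444) → world pose (1.1390, 0.3437, -1.2778)
step 3: ξ=(vx,vy,ωz)=(0.1700, 0.2700, -0.9722), dt=1.5 → body Δ=(0.4203, 0.1207, -1.4583) → world pose (1.3760, -0.0238, -2.7361)
step 4: ξ=(vx,vy,ωz)=(-0.2000, 0.2600, -0.7222), dt=2.0 → body Δ=(0.0399, 0.5992, -1.4444) → world pose (1.5757, -0.5901, -4.1806)

(1.5757, -0.5901, -4.1806)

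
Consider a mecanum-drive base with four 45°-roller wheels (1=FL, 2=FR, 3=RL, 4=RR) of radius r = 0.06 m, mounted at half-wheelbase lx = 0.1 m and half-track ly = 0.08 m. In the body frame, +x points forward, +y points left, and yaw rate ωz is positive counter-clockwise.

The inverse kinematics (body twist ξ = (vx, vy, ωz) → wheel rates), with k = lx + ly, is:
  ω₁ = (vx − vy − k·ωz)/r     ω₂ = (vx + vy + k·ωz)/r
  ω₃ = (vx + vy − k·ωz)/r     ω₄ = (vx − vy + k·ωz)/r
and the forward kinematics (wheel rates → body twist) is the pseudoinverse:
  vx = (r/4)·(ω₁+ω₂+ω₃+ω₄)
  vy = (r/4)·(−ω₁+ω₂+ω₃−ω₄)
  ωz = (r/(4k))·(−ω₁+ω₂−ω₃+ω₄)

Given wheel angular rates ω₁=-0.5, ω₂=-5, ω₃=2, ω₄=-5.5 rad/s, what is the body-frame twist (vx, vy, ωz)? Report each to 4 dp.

k = lx + ly = 0.1 + 0.08 = 0.1800
ω₁+ω₂+ω₃+ω₄ = -9.0000  →  vx = (0.06/4)·-9.0000 = -0.1350
−ω₁+ω₂+ω₃−ω₄ = 3.0000  →  vy = (0.06/4)·3.0000 = 0.0450
−ω₁+ω₂−ω₃+ω₄ = -12.0000  →  ωz = (0.06/0.7200)·-12.0000 = -1.0000

(-0.1350, 0.0450, -1.0000)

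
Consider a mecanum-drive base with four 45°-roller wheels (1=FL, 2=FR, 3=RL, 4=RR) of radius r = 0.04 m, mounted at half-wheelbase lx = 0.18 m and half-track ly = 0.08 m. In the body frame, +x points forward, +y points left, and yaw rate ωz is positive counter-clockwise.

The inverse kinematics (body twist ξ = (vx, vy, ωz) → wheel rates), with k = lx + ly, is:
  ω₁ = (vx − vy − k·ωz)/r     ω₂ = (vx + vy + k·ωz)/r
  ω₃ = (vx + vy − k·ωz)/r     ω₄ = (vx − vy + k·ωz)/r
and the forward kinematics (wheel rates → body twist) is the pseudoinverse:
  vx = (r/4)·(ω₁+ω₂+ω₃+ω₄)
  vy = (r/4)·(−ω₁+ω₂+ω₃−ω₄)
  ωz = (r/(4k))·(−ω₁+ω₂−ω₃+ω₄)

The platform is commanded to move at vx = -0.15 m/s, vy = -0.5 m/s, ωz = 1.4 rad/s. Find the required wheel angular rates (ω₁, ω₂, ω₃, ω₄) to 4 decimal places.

(-0.3500, -7.1500, -25.3500, 17.8500)

k = lx + ly = 0.18 + 0.08 = 0.2600;  k·ωz = 0.2600·1.4 = 0.3640
ω₁ (FL) = (vx − vy − k·ωz)/r = -0.0140/0.04 = -0.3500
ω₂ (FR) = (vx + vy + k·ωz)/r = -0.2860/0.04 = -7.1500
ω₃ (RL) = (vx + vy − k·ωz)/r = -1.0140/0.04 = -25.3500
ω₄ (RR) = (vx − vy + k·ωz)/r = 0.7140/0.04 = 17.8500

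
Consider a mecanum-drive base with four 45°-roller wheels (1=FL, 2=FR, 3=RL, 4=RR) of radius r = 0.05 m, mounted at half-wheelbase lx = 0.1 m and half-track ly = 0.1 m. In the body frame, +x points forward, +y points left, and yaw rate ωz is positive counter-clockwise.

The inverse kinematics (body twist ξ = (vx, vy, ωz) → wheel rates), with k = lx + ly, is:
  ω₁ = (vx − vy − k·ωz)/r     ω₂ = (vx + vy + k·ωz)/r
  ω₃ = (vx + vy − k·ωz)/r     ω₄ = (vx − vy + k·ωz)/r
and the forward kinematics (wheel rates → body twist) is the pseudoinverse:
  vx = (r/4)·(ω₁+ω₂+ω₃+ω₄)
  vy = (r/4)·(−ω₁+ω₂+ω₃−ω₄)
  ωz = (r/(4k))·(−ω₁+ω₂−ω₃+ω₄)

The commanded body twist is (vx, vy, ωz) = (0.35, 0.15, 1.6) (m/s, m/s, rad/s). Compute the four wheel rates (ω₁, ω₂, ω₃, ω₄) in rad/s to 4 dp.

(-2.4000, 16.4000, 3.6000, 10.4000)

k = lx + ly = 0.1 + 0.1 = 0.2000;  k·ωz = 0.2000·1.6 = 0.3200
ω₁ (FL) = (vx − vy − k·ωz)/r = -0.1200/0.05 = -2.4000
ω₂ (FR) = (vx + vy + k·ωz)/r = 0.8200/0.05 = 16.4000
ω₃ (RL) = (vx + vy − k·ωz)/r = 0.1800/0.05 = 3.6000
ω₄ (RR) = (vx − vy + k·ωz)/r = 0.5200/0.05 = 10.4000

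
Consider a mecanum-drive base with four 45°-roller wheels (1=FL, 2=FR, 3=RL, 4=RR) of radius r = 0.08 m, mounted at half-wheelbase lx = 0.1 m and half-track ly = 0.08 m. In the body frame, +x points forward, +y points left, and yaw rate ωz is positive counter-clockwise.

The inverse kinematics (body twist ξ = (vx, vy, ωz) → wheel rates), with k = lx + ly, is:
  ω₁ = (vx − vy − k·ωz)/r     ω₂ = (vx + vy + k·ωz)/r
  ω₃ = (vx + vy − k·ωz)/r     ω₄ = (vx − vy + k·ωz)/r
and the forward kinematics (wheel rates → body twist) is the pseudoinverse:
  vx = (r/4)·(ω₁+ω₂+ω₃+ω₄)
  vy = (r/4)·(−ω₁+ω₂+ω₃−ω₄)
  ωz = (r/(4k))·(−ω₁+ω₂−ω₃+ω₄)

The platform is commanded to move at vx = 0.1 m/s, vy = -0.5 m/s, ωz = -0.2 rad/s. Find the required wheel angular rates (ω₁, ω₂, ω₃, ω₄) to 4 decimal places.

(7.9500, -5.4500, -4.5500, 7.0500)

k = lx + ly = 0.1 + 0.08 = 0.1800;  k·ωz = 0.1800·-0.2 = -0.0360
ω₁ (FL) = (vx − vy − k·ωz)/r = 0.6360/0.08 = 7.9500
ω₂ (FR) = (vx + vy + k·ωz)/r = -0.4360/0.08 = -5.4500
ω₃ (RL) = (vx + vy − k·ωz)/r = -0.3640/0.08 = -4.5500
ω₄ (RR) = (vx − vy + k·ωz)/r = 0.5640/0.08 = 7.0500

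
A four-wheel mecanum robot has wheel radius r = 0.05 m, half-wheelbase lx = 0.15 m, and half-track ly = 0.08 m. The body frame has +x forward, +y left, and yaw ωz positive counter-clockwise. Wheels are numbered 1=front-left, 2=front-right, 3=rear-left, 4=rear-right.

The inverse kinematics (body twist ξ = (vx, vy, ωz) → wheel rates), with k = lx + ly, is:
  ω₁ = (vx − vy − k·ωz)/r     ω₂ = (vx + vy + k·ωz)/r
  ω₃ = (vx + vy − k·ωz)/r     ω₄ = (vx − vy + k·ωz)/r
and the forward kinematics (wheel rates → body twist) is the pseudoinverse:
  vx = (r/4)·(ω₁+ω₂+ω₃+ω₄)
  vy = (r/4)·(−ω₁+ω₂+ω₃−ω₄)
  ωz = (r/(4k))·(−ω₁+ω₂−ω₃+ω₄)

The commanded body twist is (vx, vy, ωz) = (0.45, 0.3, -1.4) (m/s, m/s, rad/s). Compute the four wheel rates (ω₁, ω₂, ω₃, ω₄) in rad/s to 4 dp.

(9.4400, 8.5600, 21.4400, -3.4400)

k = lx + ly = 0.15 + 0.08 = 0.2300;  k·ωz = 0.2300·-1.4 = -0.3220
ω₁ (FL) = (vx − vy − k·ωz)/r = 0.4720/0.05 = 9.4400
ω₂ (FR) = (vx + vy + k·ωz)/r = 0.4280/0.05 = 8.5600
ω₃ (RL) = (vx + vy − k·ωz)/r = 1.0720/0.05 = 21.4400
ω₄ (RR) = (vx − vy + k·ωz)/r = -0.1720/0.05 = -3.4400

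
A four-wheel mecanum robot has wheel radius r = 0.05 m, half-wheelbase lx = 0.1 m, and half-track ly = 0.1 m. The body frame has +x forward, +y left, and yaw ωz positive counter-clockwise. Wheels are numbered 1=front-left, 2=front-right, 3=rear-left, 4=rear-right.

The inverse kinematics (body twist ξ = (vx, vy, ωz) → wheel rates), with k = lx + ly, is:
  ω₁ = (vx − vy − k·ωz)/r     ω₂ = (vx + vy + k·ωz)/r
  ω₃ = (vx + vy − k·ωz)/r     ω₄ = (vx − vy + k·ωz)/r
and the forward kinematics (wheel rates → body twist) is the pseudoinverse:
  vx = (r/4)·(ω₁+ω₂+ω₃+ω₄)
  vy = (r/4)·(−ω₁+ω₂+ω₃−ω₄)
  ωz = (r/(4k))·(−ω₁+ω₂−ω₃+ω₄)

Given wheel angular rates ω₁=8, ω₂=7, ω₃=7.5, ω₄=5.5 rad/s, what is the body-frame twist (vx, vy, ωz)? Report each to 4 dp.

(0.3500, 0.0125, -0.1875)

k = lx + ly = 0.1 + 0.1 = 0.2000
ω₁+ω₂+ω₃+ω₄ = 28.0000  →  vx = (0.05/4)·28.0000 = 0.3500
−ω₁+ω₂+ω₃−ω₄ = 1.0000  →  vy = (0.05/4)·1.0000 = 0.0125
−ω₁+ω₂−ω₃+ω₄ = -3.0000  →  ωz = (0.05/0.8000)·-3.0000 = -0.1875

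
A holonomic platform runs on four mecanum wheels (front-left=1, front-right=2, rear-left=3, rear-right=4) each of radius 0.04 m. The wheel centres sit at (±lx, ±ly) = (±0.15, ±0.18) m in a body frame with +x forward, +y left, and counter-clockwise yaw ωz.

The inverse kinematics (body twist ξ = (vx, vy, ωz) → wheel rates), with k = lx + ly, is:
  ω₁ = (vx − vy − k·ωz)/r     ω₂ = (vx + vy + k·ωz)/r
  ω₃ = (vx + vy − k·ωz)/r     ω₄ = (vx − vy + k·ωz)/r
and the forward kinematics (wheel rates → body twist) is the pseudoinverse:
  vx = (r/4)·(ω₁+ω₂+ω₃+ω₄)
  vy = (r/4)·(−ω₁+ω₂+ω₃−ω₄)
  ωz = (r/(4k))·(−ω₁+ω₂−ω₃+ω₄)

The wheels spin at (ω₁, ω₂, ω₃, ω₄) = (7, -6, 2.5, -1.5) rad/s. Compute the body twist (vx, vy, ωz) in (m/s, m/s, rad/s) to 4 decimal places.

k = lx + ly = 0.15 + 0.18 = 0.3300
ω₁+ω₂+ω₃+ω₄ = 2.0000  →  vx = (0.04/4)·2.0000 = 0.0200
−ω₁+ω₂+ω₃−ω₄ = -9.0000  →  vy = (0.04/4)·-9.0000 = -0.0900
−ω₁+ω₂−ω₃+ω₄ = -17.0000  →  ωz = (0.04/1.3200)·-17.0000 = -0.5152

(0.0200, -0.0900, -0.5152)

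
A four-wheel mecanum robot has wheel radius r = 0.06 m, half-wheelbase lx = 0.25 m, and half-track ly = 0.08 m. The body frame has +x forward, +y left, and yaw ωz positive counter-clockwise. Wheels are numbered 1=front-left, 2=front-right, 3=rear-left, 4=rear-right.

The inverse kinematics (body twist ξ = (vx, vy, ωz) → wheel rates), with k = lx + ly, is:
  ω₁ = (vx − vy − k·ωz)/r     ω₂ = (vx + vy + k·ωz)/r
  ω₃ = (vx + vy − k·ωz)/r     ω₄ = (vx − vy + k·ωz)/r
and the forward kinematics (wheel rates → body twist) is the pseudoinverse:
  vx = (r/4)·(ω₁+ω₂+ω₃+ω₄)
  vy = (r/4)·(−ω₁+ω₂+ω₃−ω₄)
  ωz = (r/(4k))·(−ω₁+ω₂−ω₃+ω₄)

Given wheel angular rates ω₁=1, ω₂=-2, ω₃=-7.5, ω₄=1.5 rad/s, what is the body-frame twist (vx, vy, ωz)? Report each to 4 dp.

(-0.1050, -0.1800, 0.2727)

k = lx + ly = 0.25 + 0.08 = 0.3300
ω₁+ω₂+ω₃+ω₄ = -7.0000  →  vx = (0.06/4)·-7.0000 = -0.1050
−ω₁+ω₂+ω₃−ω₄ = -12.0000  →  vy = (0.06/4)·-12.0000 = -0.1800
−ω₁+ω₂−ω₃+ω₄ = 6.0000  →  ωz = (0.06/1.3200)·6.0000 = 0.2727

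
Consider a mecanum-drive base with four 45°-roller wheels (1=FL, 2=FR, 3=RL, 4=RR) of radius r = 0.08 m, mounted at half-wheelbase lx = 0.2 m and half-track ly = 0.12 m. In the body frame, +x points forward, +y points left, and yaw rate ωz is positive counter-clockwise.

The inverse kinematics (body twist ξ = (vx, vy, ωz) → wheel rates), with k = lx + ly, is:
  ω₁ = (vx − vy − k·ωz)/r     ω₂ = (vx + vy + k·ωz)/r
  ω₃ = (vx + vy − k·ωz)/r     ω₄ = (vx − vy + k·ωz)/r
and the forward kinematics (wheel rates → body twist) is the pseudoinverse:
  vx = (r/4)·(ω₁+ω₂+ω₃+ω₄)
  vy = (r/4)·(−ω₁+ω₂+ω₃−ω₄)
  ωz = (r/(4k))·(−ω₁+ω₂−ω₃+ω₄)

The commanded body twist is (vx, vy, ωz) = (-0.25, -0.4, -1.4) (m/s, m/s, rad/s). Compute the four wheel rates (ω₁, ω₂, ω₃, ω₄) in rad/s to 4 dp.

(7.4750, -13.7250, -2.5250, -3.7250)

k = lx + ly = 0.2 + 0.12 = 0.3200;  k·ωz = 0.3200·-1.4 = -0.4480
ω₁ (FL) = (vx − vy − k·ωz)/r = 0.5980/0.08 = 7.4750
ω₂ (FR) = (vx + vy + k·ωz)/r = -1.0980/0.08 = -13.7250
ω₃ (RL) = (vx + vy − k·ωz)/r = -0.2020/0.08 = -2.5250
ω₄ (RR) = (vx − vy + k·ωz)/r = -0.2980/0.08 = -3.7250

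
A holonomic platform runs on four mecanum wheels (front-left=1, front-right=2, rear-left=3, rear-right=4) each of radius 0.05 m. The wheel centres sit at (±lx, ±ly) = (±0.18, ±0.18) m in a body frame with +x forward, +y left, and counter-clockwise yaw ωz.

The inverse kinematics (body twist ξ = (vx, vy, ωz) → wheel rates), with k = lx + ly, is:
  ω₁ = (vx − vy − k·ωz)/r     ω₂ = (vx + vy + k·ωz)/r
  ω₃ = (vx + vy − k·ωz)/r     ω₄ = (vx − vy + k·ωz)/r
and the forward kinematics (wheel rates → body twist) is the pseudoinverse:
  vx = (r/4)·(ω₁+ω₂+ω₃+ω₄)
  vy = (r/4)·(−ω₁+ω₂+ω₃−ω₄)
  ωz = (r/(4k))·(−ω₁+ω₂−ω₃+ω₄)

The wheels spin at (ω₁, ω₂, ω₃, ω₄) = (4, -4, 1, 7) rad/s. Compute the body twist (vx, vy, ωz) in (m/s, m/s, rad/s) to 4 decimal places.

(0.1000, -0.1750, -0.0694)

k = lx + ly = 0.18 + 0.18 = 0.3600
ω₁+ω₂+ω₃+ω₄ = 8.0000  →  vx = (0.05/4)·8.0000 = 0.1000
−ω₁+ω₂+ω₃−ω₄ = -14.0000  →  vy = (0.05/4)·-14.0000 = -0.1750
−ω₁+ω₂−ω₃+ω₄ = -2.0000  →  ωz = (0.05/1.4400)·-2.0000 = -0.0694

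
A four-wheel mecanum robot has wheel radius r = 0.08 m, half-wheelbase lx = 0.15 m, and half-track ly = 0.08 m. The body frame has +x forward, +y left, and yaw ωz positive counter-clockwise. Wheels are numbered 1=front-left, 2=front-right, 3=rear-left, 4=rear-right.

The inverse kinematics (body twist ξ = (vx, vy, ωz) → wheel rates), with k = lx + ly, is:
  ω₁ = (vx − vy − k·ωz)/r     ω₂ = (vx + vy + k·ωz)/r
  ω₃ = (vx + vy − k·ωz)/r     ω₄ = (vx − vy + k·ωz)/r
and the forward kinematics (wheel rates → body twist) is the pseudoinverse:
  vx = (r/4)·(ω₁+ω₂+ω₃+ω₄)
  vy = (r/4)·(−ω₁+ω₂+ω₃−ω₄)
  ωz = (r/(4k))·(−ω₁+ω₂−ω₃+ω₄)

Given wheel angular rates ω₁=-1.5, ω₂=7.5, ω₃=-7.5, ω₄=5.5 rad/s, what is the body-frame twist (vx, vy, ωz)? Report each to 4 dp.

(0.0800, -0.0800, 1.9130)

k = lx + ly = 0.15 + 0.08 = 0.2300
ω₁+ω₂+ω₃+ω₄ = 4.0000  →  vx = (0.08/4)·4.0000 = 0.0800
−ω₁+ω₂+ω₃−ω₄ = -4.0000  →  vy = (0.08/4)·-4.0000 = -0.0800
−ω₁+ω₂−ω₃+ω₄ = 22.0000  →  ωz = (0.08/0.9200)·22.0000 = 1.9130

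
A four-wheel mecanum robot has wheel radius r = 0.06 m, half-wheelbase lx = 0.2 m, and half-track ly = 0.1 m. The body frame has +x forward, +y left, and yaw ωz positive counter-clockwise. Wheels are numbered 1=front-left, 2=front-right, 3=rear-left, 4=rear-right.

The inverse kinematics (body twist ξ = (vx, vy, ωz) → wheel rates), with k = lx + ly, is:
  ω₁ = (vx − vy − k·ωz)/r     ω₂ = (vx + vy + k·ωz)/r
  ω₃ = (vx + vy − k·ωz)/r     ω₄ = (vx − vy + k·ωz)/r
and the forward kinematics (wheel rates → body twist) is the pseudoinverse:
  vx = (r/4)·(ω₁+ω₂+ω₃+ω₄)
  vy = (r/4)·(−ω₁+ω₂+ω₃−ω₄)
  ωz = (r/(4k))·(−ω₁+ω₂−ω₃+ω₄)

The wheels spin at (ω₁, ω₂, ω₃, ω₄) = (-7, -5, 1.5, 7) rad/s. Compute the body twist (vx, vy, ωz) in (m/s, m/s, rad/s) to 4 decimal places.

k = lx + ly = 0.2 + 0.1 = 0.3000
ω₁+ω₂+ω₃+ω₄ = -3.5000  →  vx = (0.06/4)·-3.5000 = -0.0525
−ω₁+ω₂+ω₃−ω₄ = -3.5000  →  vy = (0.06/4)·-3.5000 = -0.0525
−ω₁+ω₂−ω₃+ω₄ = 7.5000  →  ωz = (0.06/1.2000)·7.5000 = 0.3750

(-0.0525, -0.0525, 0.3750)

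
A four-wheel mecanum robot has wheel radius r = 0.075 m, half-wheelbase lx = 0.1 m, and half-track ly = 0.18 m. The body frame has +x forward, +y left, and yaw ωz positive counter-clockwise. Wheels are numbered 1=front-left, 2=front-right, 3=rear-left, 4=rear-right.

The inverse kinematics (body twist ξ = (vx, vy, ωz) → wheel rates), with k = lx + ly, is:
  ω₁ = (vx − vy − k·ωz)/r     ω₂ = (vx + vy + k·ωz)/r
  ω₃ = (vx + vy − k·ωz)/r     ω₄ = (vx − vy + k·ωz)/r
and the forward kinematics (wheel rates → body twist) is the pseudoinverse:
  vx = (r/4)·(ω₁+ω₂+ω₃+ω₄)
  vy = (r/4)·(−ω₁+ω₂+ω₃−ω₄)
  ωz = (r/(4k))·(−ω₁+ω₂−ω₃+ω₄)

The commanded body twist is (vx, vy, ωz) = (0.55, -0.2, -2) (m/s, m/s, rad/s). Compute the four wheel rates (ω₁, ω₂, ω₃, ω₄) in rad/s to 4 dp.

k = lx + ly = 0.1 + 0.18 = 0.2800;  k·ωz = 0.2800·-2 = -0.5600
ω₁ (FL) = (vx − vy − k·ωz)/r = 1.3100/0.075 = 17.4667
ω₂ (FR) = (vx + vy + k·ωz)/r = -0.2100/0.075 = -2.8000
ω₃ (RL) = (vx + vy − k·ωz)/r = 0.9100/0.075 = 12.1333
ω₄ (RR) = (vx − vy + k·ωz)/r = 0.1900/0.075 = 2.5333

(17.4667, -2.8000, 12.1333, 2.5333)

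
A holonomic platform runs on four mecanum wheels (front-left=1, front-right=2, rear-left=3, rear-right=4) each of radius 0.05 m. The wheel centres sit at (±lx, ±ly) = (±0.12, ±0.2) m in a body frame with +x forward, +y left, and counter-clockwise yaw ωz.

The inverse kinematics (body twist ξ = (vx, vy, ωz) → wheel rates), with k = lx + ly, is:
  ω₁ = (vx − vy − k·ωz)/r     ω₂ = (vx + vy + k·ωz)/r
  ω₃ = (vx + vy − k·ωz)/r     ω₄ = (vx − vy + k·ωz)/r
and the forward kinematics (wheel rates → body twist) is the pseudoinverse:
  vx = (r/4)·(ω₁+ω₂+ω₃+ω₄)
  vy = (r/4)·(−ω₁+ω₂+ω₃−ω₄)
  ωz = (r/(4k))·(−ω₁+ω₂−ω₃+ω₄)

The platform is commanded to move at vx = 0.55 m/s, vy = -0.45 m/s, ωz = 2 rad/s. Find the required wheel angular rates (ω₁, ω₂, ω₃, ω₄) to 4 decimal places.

(7.2000, 14.8000, -10.8000, 32.8000)

k = lx + ly = 0.12 + 0.2 = 0.3200;  k·ωz = 0.3200·2 = 0.6400
ω₁ (FL) = (vx − vy − k·ωz)/r = 0.3600/0.05 = 7.2000
ω₂ (FR) = (vx + vy + k·ωz)/r = 0.7400/0.05 = 14.8000
ω₃ (RL) = (vx + vy − k·ωz)/r = -0.5400/0.05 = -10.8000
ω₄ (RR) = (vx − vy + k·ωz)/r = 1.6400/0.05 = 32.8000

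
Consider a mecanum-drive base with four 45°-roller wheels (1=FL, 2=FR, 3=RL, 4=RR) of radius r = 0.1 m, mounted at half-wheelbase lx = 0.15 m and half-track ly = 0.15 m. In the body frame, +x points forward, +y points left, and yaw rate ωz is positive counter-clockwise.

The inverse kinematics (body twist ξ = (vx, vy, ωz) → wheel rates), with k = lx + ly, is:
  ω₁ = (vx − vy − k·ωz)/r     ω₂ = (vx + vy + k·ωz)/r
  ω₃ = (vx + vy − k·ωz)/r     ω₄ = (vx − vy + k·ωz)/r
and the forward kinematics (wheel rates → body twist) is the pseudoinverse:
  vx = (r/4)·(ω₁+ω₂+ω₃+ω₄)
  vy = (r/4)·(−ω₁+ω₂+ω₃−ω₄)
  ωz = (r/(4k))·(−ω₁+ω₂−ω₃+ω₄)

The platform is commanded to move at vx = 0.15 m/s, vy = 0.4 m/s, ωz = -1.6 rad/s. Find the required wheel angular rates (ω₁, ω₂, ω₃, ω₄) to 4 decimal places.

(2.3000, 0.7000, 10.3000, -7.3000)

k = lx + ly = 0.15 + 0.15 = 0.3000;  k·ωz = 0.3000·-1.6 = -0.4800
ω₁ (FL) = (vx − vy − k·ωz)/r = 0.2300/0.1 = 2.3000
ω₂ (FR) = (vx + vy + k·ωz)/r = 0.0700/0.1 = 0.7000
ω₃ (RL) = (vx + vy − k·ωz)/r = 1.0300/0.1 = 10.3000
ω₄ (RR) = (vx − vy + k·ωz)/r = -0.7300/0.1 = -7.3000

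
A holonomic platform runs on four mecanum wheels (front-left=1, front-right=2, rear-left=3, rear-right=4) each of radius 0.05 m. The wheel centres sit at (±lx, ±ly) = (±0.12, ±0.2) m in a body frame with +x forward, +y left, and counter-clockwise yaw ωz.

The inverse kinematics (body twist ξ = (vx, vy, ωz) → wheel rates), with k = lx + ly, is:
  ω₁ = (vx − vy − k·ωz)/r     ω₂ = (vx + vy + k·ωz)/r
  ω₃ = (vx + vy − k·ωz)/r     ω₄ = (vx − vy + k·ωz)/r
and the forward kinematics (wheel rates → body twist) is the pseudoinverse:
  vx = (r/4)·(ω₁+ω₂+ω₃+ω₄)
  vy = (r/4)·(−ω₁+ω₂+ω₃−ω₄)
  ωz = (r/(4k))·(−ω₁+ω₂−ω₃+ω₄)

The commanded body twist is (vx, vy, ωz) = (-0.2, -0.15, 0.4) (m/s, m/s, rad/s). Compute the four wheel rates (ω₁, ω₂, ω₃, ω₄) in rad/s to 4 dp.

(-3.5600, -4.4400, -9.5600, 1.5600)

k = lx + ly = 0.12 + 0.2 = 0.3200;  k·ωz = 0.3200·0.4 = 0.1280
ω₁ (FL) = (vx − vy − k·ωz)/r = -0.1780/0.05 = -3.5600
ω₂ (FR) = (vx + vy + k·ωz)/r = -0.2220/0.05 = -4.4400
ω₃ (RL) = (vx + vy − k·ωz)/r = -0.4780/0.05 = -9.5600
ω₄ (RR) = (vx − vy + k·ωz)/r = 0.0780/0.05 = 1.5600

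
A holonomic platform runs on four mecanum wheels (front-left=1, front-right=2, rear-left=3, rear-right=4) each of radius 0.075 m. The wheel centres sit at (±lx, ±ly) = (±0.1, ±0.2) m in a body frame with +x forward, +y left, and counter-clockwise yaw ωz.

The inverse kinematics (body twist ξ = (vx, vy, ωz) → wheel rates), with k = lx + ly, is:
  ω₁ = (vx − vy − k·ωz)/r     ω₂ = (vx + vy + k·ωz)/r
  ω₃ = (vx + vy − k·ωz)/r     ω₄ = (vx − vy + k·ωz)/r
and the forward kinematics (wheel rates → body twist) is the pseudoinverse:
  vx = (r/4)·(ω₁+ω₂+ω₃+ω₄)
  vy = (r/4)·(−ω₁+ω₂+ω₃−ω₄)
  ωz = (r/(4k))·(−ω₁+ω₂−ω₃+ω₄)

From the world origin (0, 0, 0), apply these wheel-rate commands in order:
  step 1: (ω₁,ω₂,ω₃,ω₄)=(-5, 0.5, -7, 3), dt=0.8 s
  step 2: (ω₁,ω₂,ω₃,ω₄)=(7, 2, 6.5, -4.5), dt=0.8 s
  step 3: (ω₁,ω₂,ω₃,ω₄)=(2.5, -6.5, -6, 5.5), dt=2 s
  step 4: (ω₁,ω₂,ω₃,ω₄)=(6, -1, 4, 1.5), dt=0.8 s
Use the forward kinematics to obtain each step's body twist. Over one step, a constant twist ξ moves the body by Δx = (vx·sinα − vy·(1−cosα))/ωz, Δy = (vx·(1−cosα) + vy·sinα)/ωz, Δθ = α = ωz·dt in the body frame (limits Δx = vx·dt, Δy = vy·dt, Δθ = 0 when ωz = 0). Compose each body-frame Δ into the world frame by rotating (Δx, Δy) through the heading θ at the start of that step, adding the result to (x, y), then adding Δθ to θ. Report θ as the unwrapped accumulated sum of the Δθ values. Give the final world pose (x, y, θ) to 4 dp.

(0.1199, -0.8076, -0.1875)

step 1: ξ=(vx,vy,ωz)=(-0.1594, -0.0844, 0.9687), dt=0.8 → body Δ=(-0.0902, -0.1079, 0.7750) → world pose (-0.0902, -0.1079, 0.7750)
step 2: ξ=(vx,vy,ωz)=(0.2063, 0.1125, -1.0000), dt=0.8 → body Δ=(0.1821, 0.0181, -0.8000) → world pose (0.0271, 0.0324, -0.0250)
step 3: ξ=(vx,vy,ωz)=(-0.0844, -0.3844, 0.1562), dt=2.0 → body Δ=(-0.0469, -0.7825, 0.3125) → world pose (-0.0393, -0.7486, 0.2875)
step 4: ξ=(vx,vy,ωz)=(0.1969, -0.0844, -0.5937), dt=0.8 → body Δ=(0.1359, -0.1017, -0.4750) → world pose (0.1199, -0.8076, -0.1875)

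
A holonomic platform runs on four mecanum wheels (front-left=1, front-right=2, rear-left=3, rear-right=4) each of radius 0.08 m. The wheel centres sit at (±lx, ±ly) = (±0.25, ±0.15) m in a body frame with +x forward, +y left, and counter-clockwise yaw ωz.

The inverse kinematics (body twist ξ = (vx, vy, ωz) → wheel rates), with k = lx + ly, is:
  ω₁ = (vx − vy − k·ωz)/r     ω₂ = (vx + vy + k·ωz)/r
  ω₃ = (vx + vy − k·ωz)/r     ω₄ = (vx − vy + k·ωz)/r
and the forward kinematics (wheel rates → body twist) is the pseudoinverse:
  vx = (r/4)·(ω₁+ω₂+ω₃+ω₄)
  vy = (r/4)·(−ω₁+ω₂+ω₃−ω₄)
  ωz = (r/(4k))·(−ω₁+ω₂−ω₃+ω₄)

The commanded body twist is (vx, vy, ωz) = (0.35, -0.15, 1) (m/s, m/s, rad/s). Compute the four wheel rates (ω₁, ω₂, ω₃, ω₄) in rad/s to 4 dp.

k = lx + ly = 0.25 + 0.15 = 0.4000;  k·ωz = 0.4000·1 = 0.4000
ω₁ (FL) = (vx − vy − k·ωz)/r = 0.1000/0.08 = 1.2500
ω₂ (FR) = (vx + vy + k·ωz)/r = 0.6000/0.08 = 7.5000
ω₃ (RL) = (vx + vy − k·ωz)/r = -0.2000/0.08 = -2.5000
ω₄ (RR) = (vx − vy + k·ωz)/r = 0.9000/0.08 = 11.2500

(1.2500, 7.5000, -2.5000, 11.2500)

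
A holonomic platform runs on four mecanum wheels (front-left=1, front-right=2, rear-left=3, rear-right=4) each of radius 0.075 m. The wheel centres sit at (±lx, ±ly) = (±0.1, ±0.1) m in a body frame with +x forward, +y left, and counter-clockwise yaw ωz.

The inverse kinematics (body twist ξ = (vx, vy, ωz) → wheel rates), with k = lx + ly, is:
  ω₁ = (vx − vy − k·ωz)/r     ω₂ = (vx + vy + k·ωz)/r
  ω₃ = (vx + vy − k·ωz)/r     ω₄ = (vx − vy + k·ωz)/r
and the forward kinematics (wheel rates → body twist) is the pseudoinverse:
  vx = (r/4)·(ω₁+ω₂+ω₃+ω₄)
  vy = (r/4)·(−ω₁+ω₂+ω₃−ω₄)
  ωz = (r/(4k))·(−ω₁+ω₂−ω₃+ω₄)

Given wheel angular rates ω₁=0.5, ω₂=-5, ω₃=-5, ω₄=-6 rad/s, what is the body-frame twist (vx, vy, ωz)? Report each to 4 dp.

k = lx + ly = 0.1 + 0.1 = 0.2000
ω₁+ω₂+ω₃+ω₄ = -15.5000  →  vx = (0.075/4)·-15.5000 = -0.2906
−ω₁+ω₂+ω₃−ω₄ = -4.5000  →  vy = (0.075/4)·-4.5000 = -0.0844
−ω₁+ω₂−ω₃+ω₄ = -6.5000  →  ωz = (0.075/0.8000)·-6.5000 = -0.6094

(-0.2906, -0.0844, -0.6094)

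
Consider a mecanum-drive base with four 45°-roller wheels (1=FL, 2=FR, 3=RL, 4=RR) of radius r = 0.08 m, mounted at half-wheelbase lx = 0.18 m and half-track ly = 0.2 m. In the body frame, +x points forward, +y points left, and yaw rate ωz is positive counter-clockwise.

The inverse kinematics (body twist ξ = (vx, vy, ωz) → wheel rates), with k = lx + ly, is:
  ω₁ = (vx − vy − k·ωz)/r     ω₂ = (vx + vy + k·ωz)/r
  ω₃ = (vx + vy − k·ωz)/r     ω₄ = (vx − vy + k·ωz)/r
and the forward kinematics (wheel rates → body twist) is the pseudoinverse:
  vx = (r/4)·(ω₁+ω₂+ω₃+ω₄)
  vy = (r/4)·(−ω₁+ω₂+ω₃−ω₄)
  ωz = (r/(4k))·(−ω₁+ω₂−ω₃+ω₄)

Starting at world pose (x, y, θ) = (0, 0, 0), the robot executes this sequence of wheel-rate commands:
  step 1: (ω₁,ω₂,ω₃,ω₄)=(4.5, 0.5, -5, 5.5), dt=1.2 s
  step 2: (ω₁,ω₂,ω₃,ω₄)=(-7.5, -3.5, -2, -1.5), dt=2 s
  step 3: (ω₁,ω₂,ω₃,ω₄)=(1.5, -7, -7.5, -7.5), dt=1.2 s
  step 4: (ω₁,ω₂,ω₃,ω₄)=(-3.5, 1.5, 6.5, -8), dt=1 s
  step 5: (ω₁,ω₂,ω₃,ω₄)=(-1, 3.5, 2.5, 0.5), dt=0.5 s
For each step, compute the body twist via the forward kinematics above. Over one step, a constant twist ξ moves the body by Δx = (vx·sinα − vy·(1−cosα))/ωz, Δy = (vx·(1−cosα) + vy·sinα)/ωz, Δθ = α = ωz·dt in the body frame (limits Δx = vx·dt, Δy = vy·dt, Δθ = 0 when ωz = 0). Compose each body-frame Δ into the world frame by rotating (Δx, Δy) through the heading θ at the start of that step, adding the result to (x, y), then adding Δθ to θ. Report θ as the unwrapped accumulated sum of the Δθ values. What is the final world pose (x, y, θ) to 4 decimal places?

(-0.6677, -0.5575, -0.0868)

step 1: ξ=(vx,vy,ωz)=(0.1100, -0.2900, 0.3421), dt=1.2 → body Δ=(0.1988, -0.3116, 0.4105) → world pose (0.1988, -0.3116, 0.4105)
step 2: ξ=(vx,vy,ωz)=(-0.2900, 0.0700, 0.2368), dt=2.0 → body Δ=(-0.5911, 0.0000, 0.4737) → world pose (-0.3432, -0.5475, 0.8842)
step 3: ξ=(vx,vy,ωz)=(-0.4100, -0.1700, -0.4474), dt=1.2 → body Δ=(-0.5222, -0.0654, -0.5368) → world pose (-0.6236, -0.9928, 0.3474)
step 4: ξ=(vx,vy,ωz)=(-0.0700, 0.3900, -0.5000), dt=1.0 → body Δ=(0.0284, 0.3911, -0.5000) → world pose (-0.7301, -0.6154, -0.1526)
step 5: ξ=(vx,vy,ωz)=(0.1100, 0.1300, 0.1316), dt=0.5 → body Δ=(0.0528, 0.0668, 0.0658) → world pose (-0.6677, -0.5575, -0.0868)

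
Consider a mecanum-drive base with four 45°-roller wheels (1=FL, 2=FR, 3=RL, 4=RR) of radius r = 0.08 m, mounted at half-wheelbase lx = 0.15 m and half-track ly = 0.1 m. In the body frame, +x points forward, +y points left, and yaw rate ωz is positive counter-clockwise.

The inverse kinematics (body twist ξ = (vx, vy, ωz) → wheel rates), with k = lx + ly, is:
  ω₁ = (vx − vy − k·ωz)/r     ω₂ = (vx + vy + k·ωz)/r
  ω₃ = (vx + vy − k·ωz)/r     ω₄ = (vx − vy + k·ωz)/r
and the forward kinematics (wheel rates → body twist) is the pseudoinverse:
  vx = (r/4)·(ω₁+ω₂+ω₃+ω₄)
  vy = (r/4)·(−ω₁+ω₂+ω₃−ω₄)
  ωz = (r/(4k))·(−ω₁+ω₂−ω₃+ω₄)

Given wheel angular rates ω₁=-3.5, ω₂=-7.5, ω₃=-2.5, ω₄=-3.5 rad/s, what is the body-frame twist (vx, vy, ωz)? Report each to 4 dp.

k = lx + ly = 0.15 + 0.1 = 0.2500
ω₁+ω₂+ω₃+ω₄ = -17.0000  →  vx = (0.08/4)·-17.0000 = -0.3400
−ω₁+ω₂+ω₃−ω₄ = -3.0000  →  vy = (0.08/4)·-3.0000 = -0.0600
−ω₁+ω₂−ω₃+ω₄ = -5.0000  →  ωz = (0.08/1.0000)·-5.0000 = -0.4000

(-0.3400, -0.0600, -0.4000)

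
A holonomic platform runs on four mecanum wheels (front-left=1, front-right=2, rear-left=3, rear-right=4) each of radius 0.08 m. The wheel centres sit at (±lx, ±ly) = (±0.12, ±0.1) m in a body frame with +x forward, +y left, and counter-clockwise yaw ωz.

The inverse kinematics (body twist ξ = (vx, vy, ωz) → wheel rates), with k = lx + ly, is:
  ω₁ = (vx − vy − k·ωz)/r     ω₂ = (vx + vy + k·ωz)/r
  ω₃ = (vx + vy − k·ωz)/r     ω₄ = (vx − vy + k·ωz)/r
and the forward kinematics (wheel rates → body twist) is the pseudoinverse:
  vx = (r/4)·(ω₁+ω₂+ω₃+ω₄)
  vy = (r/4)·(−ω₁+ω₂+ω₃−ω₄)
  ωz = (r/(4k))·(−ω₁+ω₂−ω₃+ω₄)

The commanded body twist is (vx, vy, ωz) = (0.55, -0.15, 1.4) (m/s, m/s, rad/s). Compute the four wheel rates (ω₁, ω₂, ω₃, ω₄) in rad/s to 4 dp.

k = lx + ly = 0.12 + 0.1 = 0.2200;  k·ωz = 0.2200·1.4 = 0.3080
ω₁ (FL) = (vx − vy − k·ωz)/r = 0.3920/0.08 = 4.9000
ω₂ (FR) = (vx + vy + k·ωz)/r = 0.7080/0.08 = 8.8500
ω₃ (RL) = (vx + vy − k·ωz)/r = 0.0920/0.08 = 1.1500
ω₄ (RR) = (vx − vy + k·ωz)/r = 1.0080/0.08 = 12.6000

(4.9000, 8.8500, 1.1500, 12.6000)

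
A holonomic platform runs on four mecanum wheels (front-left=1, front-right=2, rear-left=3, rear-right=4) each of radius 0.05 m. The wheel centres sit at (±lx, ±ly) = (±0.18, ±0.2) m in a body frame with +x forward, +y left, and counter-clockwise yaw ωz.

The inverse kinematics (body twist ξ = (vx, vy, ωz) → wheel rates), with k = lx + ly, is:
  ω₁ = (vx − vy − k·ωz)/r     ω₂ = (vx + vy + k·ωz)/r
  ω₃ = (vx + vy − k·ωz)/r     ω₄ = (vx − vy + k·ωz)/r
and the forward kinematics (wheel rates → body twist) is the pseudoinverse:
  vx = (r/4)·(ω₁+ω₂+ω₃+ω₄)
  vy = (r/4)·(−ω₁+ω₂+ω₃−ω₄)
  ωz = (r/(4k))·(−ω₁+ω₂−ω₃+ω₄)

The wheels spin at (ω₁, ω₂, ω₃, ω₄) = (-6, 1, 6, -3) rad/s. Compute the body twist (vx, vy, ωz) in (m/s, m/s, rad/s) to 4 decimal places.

k = lx + ly = 0.18 + 0.2 = 0.3800
ω₁+ω₂+ω₃+ω₄ = -2.0000  →  vx = (0.05/4)·-2.0000 = -0.0250
−ω₁+ω₂+ω₃−ω₄ = 16.0000  →  vy = (0.05/4)·16.0000 = 0.2000
−ω₁+ω₂−ω₃+ω₄ = -2.0000  →  ωz = (0.05/1.5200)·-2.0000 = -0.0658

(-0.0250, 0.2000, -0.0658)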